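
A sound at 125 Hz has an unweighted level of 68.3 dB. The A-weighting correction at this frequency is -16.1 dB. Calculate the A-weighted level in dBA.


Given values:
  SPL = 68.3 dB
  A-weighting at 125 Hz = -16.1 dB
Formula: L_A = SPL + A_weight
L_A = 68.3 + (-16.1)
L_A = 52.2

52.2 dBA


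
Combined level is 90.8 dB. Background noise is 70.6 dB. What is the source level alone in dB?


Given values:
  L_total = 90.8 dB, L_bg = 70.6 dB
Formula: L_source = 10 * log10(10^(L_total/10) - 10^(L_bg/10))
Convert to linear:
  10^(90.8/10) = 1202264434.6174
  10^(70.6/10) = 11481536.215
Difference: 1202264434.6174 - 11481536.215 = 1190782898.4024
L_source = 10 * log10(1190782898.4024) = 90.76

90.76 dB


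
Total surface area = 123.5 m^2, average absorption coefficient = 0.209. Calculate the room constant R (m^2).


Given values:
  S = 123.5 m^2, alpha = 0.209
Formula: R = S * alpha / (1 - alpha)
Numerator: 123.5 * 0.209 = 25.8115
Denominator: 1 - 0.209 = 0.791
R = 25.8115 / 0.791 = 32.63

32.63 m^2


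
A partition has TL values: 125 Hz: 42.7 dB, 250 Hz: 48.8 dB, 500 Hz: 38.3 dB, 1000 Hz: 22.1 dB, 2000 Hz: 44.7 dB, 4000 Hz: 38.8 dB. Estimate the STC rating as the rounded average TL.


Given TL values at each frequency:
  125 Hz: 42.7 dB
  250 Hz: 48.8 dB
  500 Hz: 38.3 dB
  1000 Hz: 22.1 dB
  2000 Hz: 44.7 dB
  4000 Hz: 38.8 dB
Formula: STC ~ round(average of TL values)
Sum = 42.7 + 48.8 + 38.3 + 22.1 + 44.7 + 38.8 = 235.4
Average = 235.4 / 6 = 39.23
Rounded: 39

39


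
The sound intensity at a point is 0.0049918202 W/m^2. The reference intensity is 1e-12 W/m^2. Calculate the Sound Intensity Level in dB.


Given values:
  I = 0.0049918202 W/m^2
  I_ref = 1e-12 W/m^2
Formula: SIL = 10 * log10(I / I_ref)
Compute ratio: I / I_ref = 4991820200
Compute log10: log10(4991820200) = 9.698259
Multiply: SIL = 10 * 9.698259 = 96.98

96.98 dB


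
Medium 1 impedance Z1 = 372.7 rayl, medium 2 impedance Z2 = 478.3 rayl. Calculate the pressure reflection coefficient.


Given values:
  Z1 = 372.7 rayl, Z2 = 478.3 rayl
Formula: R = (Z2 - Z1) / (Z2 + Z1)
Numerator: Z2 - Z1 = 478.3 - 372.7 = 105.6
Denominator: Z2 + Z1 = 478.3 + 372.7 = 851.0
R = 105.6 / 851.0 = 0.1241

0.1241


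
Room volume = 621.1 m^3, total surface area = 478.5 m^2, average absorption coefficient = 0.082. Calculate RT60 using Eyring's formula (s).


Given values:
  V = 621.1 m^3, S = 478.5 m^2, alpha = 0.082
Formula: RT60 = 0.161 * V / (-S * ln(1 - alpha))
Compute ln(1 - 0.082) = ln(0.918) = -0.085558
Denominator: -478.5 * -0.085558 = 40.9395
Numerator: 0.161 * 621.1 = 99.9971
RT60 = 99.9971 / 40.9395 = 2.443

2.443 s


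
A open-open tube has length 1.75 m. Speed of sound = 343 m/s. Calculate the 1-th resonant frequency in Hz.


Given values:
  Tube type: open-open, L = 1.75 m, c = 343 m/s, n = 1
Formula: f_n = n * c / (2 * L)
Compute 2 * L = 2 * 1.75 = 3.5
f = 1 * 343 / 3.5
f = 98.0

98.0 Hz


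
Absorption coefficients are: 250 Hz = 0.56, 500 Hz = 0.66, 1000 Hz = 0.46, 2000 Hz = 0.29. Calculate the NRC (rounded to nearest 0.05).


Given values:
  a_250 = 0.56, a_500 = 0.66
  a_1000 = 0.46, a_2000 = 0.29
Formula: NRC = (a250 + a500 + a1000 + a2000) / 4
Sum = 0.56 + 0.66 + 0.46 + 0.29 = 1.97
NRC = 1.97 / 4 = 0.4925
Rounded to nearest 0.05: 0.5

0.5


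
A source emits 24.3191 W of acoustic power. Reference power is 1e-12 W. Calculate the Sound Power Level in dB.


Given values:
  W = 24.3191 W
  W_ref = 1e-12 W
Formula: SWL = 10 * log10(W / W_ref)
Compute ratio: W / W_ref = 24319100000000
Compute log10: log10(24319100000000) = 13.385947
Multiply: SWL = 10 * 13.385947 = 133.86

133.86 dB


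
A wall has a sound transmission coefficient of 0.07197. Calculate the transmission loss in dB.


Given values:
  tau = 0.07197
Formula: TL = 10 * log10(1 / tau)
Compute 1 / tau = 1 / 0.07197 = 13.8947
Compute log10(13.8947) = 1.142849
TL = 10 * 1.142849 = 11.43

11.43 dB


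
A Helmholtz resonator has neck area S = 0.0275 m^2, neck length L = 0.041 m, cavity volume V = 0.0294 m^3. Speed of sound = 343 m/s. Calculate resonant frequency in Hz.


Given values:
  S = 0.0275 m^2, L = 0.041 m, V = 0.0294 m^3, c = 343 m/s
Formula: f = (c / (2*pi)) * sqrt(S / (V * L))
Compute V * L = 0.0294 * 0.041 = 0.0012054
Compute S / (V * L) = 0.0275 / 0.0012054 = 22.814
Compute sqrt(22.814) = 4.7764
Compute c / (2*pi) = 343 / 6.283185 = 54.590148
f = 54.590148 * 4.7764 = 260.74

260.74 Hz


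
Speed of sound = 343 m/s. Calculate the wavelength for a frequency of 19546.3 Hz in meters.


Given values:
  c = 343 m/s, f = 19546.3 Hz
Formula: lambda = c / f
lambda = 343 / 19546.3
lambda = 0.0175

0.0175 m


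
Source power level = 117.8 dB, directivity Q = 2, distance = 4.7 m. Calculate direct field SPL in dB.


Given values:
  Lw = 117.8 dB, Q = 2, r = 4.7 m
Formula: SPL = Lw + 10 * log10(Q / (4 * pi * r^2))
Compute 4 * pi * r^2 = 4 * pi * 4.7^2 = 277.5911
Compute Q / denom = 2 / 277.5911 = 0.00720484
Compute 10 * log10(0.00720484) = -21.4238
SPL = 117.8 + (-21.4238) = 96.38

96.38 dB


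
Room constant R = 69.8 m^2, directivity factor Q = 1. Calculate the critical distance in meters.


Given values:
  R = 69.8 m^2, Q = 1
Formula: d_c = 0.141 * sqrt(Q * R)
Compute Q * R = 1 * 69.8 = 69.8
Compute sqrt(69.8) = 8.3546
d_c = 0.141 * 8.3546 = 1.178

1.178 m


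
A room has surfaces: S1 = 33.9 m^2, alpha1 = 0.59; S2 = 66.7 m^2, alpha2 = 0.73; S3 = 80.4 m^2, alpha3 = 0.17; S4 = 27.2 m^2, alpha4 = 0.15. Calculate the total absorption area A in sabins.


Given surfaces:
  Surface 1: 33.9 * 0.59 = 20.001
  Surface 2: 66.7 * 0.73 = 48.691
  Surface 3: 80.4 * 0.17 = 13.668
  Surface 4: 27.2 * 0.15 = 4.08
Formula: A = sum(Si * alpha_i)
A = 20.001 + 48.691 + 13.668 + 4.08
A = 86.44

86.44 sabins


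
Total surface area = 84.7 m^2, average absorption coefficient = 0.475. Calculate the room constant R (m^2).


Given values:
  S = 84.7 m^2, alpha = 0.475
Formula: R = S * alpha / (1 - alpha)
Numerator: 84.7 * 0.475 = 40.2325
Denominator: 1 - 0.475 = 0.525
R = 40.2325 / 0.525 = 76.63

76.63 m^2


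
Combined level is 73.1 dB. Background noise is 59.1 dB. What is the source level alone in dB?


Given values:
  L_total = 73.1 dB, L_bg = 59.1 dB
Formula: L_source = 10 * log10(10^(L_total/10) - 10^(L_bg/10))
Convert to linear:
  10^(73.1/10) = 20417379.4467
  10^(59.1/10) = 812830.5162
Difference: 20417379.4467 - 812830.5162 = 19604548.9305
L_source = 10 * log10(19604548.9305) = 72.92

72.92 dB


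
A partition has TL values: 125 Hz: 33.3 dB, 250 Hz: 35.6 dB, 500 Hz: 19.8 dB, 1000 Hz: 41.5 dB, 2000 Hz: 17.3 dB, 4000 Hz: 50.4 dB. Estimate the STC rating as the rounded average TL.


Given TL values at each frequency:
  125 Hz: 33.3 dB
  250 Hz: 35.6 dB
  500 Hz: 19.8 dB
  1000 Hz: 41.5 dB
  2000 Hz: 17.3 dB
  4000 Hz: 50.4 dB
Formula: STC ~ round(average of TL values)
Sum = 33.3 + 35.6 + 19.8 + 41.5 + 17.3 + 50.4 = 197.9
Average = 197.9 / 6 = 32.98
Rounded: 33

33


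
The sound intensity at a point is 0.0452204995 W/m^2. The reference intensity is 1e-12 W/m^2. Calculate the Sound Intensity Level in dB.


Given values:
  I = 0.0452204995 W/m^2
  I_ref = 1e-12 W/m^2
Formula: SIL = 10 * log10(I / I_ref)
Compute ratio: I / I_ref = 45220499500
Compute log10: log10(45220499500) = 10.655335
Multiply: SIL = 10 * 10.655335 = 106.55

106.55 dB


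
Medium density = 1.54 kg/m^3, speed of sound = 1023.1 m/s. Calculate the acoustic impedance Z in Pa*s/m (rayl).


Given values:
  rho = 1.54 kg/m^3
  c = 1023.1 m/s
Formula: Z = rho * c
Z = 1.54 * 1023.1
Z = 1575.57

1575.57 rayl


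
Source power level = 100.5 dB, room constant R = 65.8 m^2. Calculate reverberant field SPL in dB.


Given values:
  Lw = 100.5 dB, R = 65.8 m^2
Formula: SPL = Lw + 10 * log10(4 / R)
Compute 4 / R = 4 / 65.8 = 0.06079
Compute 10 * log10(0.06079) = -12.1617
SPL = 100.5 + (-12.1617) = 88.34

88.34 dB


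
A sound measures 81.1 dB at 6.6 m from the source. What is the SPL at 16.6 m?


Given values:
  SPL1 = 81.1 dB, r1 = 6.6 m, r2 = 16.6 m
Formula: SPL2 = SPL1 - 20 * log10(r2 / r1)
Compute ratio: r2 / r1 = 16.6 / 6.6 = 2.5152
Compute log10: log10(2.5152) = 0.400573
Compute drop: 20 * 0.400573 = 8.0115
SPL2 = 81.1 - 8.0115 = 73.09

73.09 dB


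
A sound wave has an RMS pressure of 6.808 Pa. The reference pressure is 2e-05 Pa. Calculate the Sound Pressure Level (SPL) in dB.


Given values:
  p = 6.808 Pa
  p_ref = 2e-05 Pa
Formula: SPL = 20 * log10(p / p_ref)
Compute ratio: p / p_ref = 6.808 / 2e-05 = 340400
Compute log10: log10(340400) = 5.53199
Multiply: SPL = 20 * 5.53199 = 110.64

110.64 dB


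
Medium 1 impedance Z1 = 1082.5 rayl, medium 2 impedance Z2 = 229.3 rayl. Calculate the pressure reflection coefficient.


Given values:
  Z1 = 1082.5 rayl, Z2 = 229.3 rayl
Formula: R = (Z2 - Z1) / (Z2 + Z1)
Numerator: Z2 - Z1 = 229.3 - 1082.5 = -853.2
Denominator: Z2 + Z1 = 229.3 + 1082.5 = 1311.8
R = -853.2 / 1311.8 = -0.6504

-0.6504


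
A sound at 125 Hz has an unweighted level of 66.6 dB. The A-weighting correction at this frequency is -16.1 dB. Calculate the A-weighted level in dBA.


Given values:
  SPL = 66.6 dB
  A-weighting at 125 Hz = -16.1 dB
Formula: L_A = SPL + A_weight
L_A = 66.6 + (-16.1)
L_A = 50.5

50.5 dBA


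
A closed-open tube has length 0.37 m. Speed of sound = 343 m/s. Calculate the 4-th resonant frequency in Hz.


Given values:
  Tube type: closed-open, L = 0.37 m, c = 343 m/s, n = 4
Formula: f_n = (2n - 1) * c / (4 * L)
Compute 2n - 1 = 2*4 - 1 = 7
Compute 4 * L = 4 * 0.37 = 1.48
f = 7 * 343 / 1.48
f = 1622.3

1622.3 Hz


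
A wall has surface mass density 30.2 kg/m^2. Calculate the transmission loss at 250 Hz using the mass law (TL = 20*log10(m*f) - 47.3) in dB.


Given values:
  m = 30.2 kg/m^2, f = 250 Hz
Formula: TL = 20 * log10(m * f) - 47.3
Compute m * f = 30.2 * 250 = 7550.0
Compute log10(7550.0) = 3.877947
Compute 20 * 3.877947 = 77.5589
TL = 77.5589 - 47.3 = 30.26

30.26 dB


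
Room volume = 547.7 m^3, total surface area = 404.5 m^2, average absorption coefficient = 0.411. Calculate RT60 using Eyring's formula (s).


Given values:
  V = 547.7 m^3, S = 404.5 m^2, alpha = 0.411
Formula: RT60 = 0.161 * V / (-S * ln(1 - alpha))
Compute ln(1 - 0.411) = ln(0.589) = -0.529329
Denominator: -404.5 * -0.529329 = 214.1136
Numerator: 0.161 * 547.7 = 88.1797
RT60 = 88.1797 / 214.1136 = 0.412

0.412 s


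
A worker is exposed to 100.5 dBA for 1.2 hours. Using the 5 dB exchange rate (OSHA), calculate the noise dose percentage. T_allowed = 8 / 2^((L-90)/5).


Given values:
  L = 100.5 dBA, T = 1.2 hours
Formula: T_allowed = 8 / 2^((L - 90) / 5)
Compute exponent: (100.5 - 90) / 5 = 2.1
Compute 2^(2.1) = 4.287094
T_allowed = 8 / 4.287094 = 1.866066 hours
Dose = (T / T_allowed) * 100
Dose = (1.2 / 1.866066) * 100 = 64.31

64.31 %


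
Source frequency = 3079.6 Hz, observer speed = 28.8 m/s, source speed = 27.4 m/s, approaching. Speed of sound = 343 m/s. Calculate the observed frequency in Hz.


Given values:
  f_s = 3079.6 Hz, v_o = 28.8 m/s, v_s = 27.4 m/s
  Direction: approaching
Formula: f_o = f_s * (c + v_o) / (c - v_s)
Numerator: c + v_o = 343 + 28.8 = 371.8
Denominator: c - v_s = 343 - 27.4 = 315.6
f_o = 3079.6 * 371.8 / 315.6 = 3628.0

3628.0 Hz


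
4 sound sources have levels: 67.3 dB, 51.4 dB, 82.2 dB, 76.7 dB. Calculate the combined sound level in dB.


Formula: L_total = 10 * log10( sum(10^(Li/10)) )
  Source 1: 10^(67.3/10) = 5370317.9637
  Source 2: 10^(51.4/10) = 138038.4265
  Source 3: 10^(82.2/10) = 165958690.7438
  Source 4: 10^(76.7/10) = 46773514.1287
Sum of linear values = 218240561.2627
L_total = 10 * log10(218240561.2627) = 83.39

83.39 dB


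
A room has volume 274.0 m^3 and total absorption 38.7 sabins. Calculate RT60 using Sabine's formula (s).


Given values:
  V = 274.0 m^3
  A = 38.7 sabins
Formula: RT60 = 0.161 * V / A
Numerator: 0.161 * 274.0 = 44.114
RT60 = 44.114 / 38.7 = 1.14

1.14 s


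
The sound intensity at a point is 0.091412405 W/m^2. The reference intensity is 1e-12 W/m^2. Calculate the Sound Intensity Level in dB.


Given values:
  I = 0.091412405 W/m^2
  I_ref = 1e-12 W/m^2
Formula: SIL = 10 * log10(I / I_ref)
Compute ratio: I / I_ref = 91412405000
Compute log10: log10(91412405000) = 10.961005
Multiply: SIL = 10 * 10.961005 = 109.61

109.61 dB


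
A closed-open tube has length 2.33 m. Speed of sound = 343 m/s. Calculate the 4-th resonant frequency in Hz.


Given values:
  Tube type: closed-open, L = 2.33 m, c = 343 m/s, n = 4
Formula: f_n = (2n - 1) * c / (4 * L)
Compute 2n - 1 = 2*4 - 1 = 7
Compute 4 * L = 4 * 2.33 = 9.32
f = 7 * 343 / 9.32
f = 257.62

257.62 Hz


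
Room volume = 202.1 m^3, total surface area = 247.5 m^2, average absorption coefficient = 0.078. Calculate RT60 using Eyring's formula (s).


Given values:
  V = 202.1 m^3, S = 247.5 m^2, alpha = 0.078
Formula: RT60 = 0.161 * V / (-S * ln(1 - alpha))
Compute ln(1 - 0.078) = ln(0.922) = -0.08121
Denominator: -247.5 * -0.08121 = 20.0995
Numerator: 0.161 * 202.1 = 32.5381
RT60 = 32.5381 / 20.0995 = 1.619

1.619 s


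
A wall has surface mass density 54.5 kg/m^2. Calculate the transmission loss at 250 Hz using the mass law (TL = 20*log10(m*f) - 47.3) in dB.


Given values:
  m = 54.5 kg/m^2, f = 250 Hz
Formula: TL = 20 * log10(m * f) - 47.3
Compute m * f = 54.5 * 250 = 13625.0
Compute log10(13625.0) = 4.134337
Compute 20 * 4.134337 = 82.6867
TL = 82.6867 - 47.3 = 35.39

35.39 dB


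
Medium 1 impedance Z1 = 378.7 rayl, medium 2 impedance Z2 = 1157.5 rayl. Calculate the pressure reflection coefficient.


Given values:
  Z1 = 378.7 rayl, Z2 = 1157.5 rayl
Formula: R = (Z2 - Z1) / (Z2 + Z1)
Numerator: Z2 - Z1 = 1157.5 - 378.7 = 778.8
Denominator: Z2 + Z1 = 1157.5 + 378.7 = 1536.2
R = 778.8 / 1536.2 = 0.507

0.507


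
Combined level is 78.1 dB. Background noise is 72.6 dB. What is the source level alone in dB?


Given values:
  L_total = 78.1 dB, L_bg = 72.6 dB
Formula: L_source = 10 * log10(10^(L_total/10) - 10^(L_bg/10))
Convert to linear:
  10^(78.1/10) = 64565422.9035
  10^(72.6/10) = 18197008.5861
Difference: 64565422.9035 - 18197008.5861 = 46368414.3174
L_source = 10 * log10(46368414.3174) = 76.66

76.66 dB


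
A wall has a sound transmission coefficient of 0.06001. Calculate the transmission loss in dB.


Given values:
  tau = 0.06001
Formula: TL = 10 * log10(1 / tau)
Compute 1 / tau = 1 / 0.06001 = 16.6639
Compute log10(16.6639) = 1.221777
TL = 10 * 1.221777 = 12.22

12.22 dB


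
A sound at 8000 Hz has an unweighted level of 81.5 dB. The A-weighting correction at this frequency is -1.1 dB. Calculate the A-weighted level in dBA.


Given values:
  SPL = 81.5 dB
  A-weighting at 8000 Hz = -1.1 dB
Formula: L_A = SPL + A_weight
L_A = 81.5 + (-1.1)
L_A = 80.4

80.4 dBA


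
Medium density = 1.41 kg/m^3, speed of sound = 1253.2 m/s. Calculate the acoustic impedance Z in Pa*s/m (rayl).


Given values:
  rho = 1.41 kg/m^3
  c = 1253.2 m/s
Formula: Z = rho * c
Z = 1.41 * 1253.2
Z = 1767.01

1767.01 rayl


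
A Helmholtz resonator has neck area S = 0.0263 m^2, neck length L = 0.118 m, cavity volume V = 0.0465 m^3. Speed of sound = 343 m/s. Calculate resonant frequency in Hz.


Given values:
  S = 0.0263 m^2, L = 0.118 m, V = 0.0465 m^3, c = 343 m/s
Formula: f = (c / (2*pi)) * sqrt(S / (V * L))
Compute V * L = 0.0465 * 0.118 = 0.005487
Compute S / (V * L) = 0.0263 / 0.005487 = 4.7931
Compute sqrt(4.7931) = 2.189315
Compute c / (2*pi) = 343 / 6.283185 = 54.590148
f = 54.590148 * 2.189315 = 119.52

119.52 Hz


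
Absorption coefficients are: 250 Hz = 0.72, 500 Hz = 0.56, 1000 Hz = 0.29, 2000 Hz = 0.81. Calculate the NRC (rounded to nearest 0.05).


Given values:
  a_250 = 0.72, a_500 = 0.56
  a_1000 = 0.29, a_2000 = 0.81
Formula: NRC = (a250 + a500 + a1000 + a2000) / 4
Sum = 0.72 + 0.56 + 0.29 + 0.81 = 2.38
NRC = 2.38 / 4 = 0.595
Rounded to nearest 0.05: 0.6

0.6


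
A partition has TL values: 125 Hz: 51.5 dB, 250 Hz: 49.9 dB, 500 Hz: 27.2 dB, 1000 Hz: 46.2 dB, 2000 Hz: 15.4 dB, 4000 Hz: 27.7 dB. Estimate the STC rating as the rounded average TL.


Given TL values at each frequency:
  125 Hz: 51.5 dB
  250 Hz: 49.9 dB
  500 Hz: 27.2 dB
  1000 Hz: 46.2 dB
  2000 Hz: 15.4 dB
  4000 Hz: 27.7 dB
Formula: STC ~ round(average of TL values)
Sum = 51.5 + 49.9 + 27.2 + 46.2 + 15.4 + 27.7 = 217.9
Average = 217.9 / 6 = 36.32
Rounded: 36

36


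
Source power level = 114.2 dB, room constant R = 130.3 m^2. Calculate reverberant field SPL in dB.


Given values:
  Lw = 114.2 dB, R = 130.3 m^2
Formula: SPL = Lw + 10 * log10(4 / R)
Compute 4 / R = 4 / 130.3 = 0.030698
Compute 10 * log10(0.030698) = -15.1289
SPL = 114.2 + (-15.1289) = 99.07

99.07 dB


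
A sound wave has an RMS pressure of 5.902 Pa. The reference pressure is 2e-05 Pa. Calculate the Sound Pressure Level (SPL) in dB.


Given values:
  p = 5.902 Pa
  p_ref = 2e-05 Pa
Formula: SPL = 20 * log10(p / p_ref)
Compute ratio: p / p_ref = 5.902 / 2e-05 = 295100
Compute log10: log10(295100) = 5.469969
Multiply: SPL = 20 * 5.469969 = 109.4

109.4 dB


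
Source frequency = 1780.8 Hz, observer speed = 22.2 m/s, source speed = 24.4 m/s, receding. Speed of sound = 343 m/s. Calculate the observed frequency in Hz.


Given values:
  f_s = 1780.8 Hz, v_o = 22.2 m/s, v_s = 24.4 m/s
  Direction: receding
Formula: f_o = f_s * (c - v_o) / (c + v_s)
Numerator: c - v_o = 343 - 22.2 = 320.8
Denominator: c + v_s = 343 + 24.4 = 367.4
f_o = 1780.8 * 320.8 / 367.4 = 1554.93

1554.93 Hz


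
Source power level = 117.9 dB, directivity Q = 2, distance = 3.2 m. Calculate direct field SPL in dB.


Given values:
  Lw = 117.9 dB, Q = 2, r = 3.2 m
Formula: SPL = Lw + 10 * log10(Q / (4 * pi * r^2))
Compute 4 * pi * r^2 = 4 * pi * 3.2^2 = 128.6796
Compute Q / denom = 2 / 128.6796 = 0.01554248
Compute 10 * log10(0.01554248) = -18.0848
SPL = 117.9 + (-18.0848) = 99.82

99.82 dB


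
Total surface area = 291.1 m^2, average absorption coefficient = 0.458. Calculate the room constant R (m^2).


Given values:
  S = 291.1 m^2, alpha = 0.458
Formula: R = S * alpha / (1 - alpha)
Numerator: 291.1 * 0.458 = 133.3238
Denominator: 1 - 0.458 = 0.542
R = 133.3238 / 0.542 = 245.98

245.98 m^2


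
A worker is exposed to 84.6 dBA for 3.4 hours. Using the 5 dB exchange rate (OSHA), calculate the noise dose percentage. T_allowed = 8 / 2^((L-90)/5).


Given values:
  L = 84.6 dBA, T = 3.4 hours
Formula: T_allowed = 8 / 2^((L - 90) / 5)
Compute exponent: (84.6 - 90) / 5 = -1.08
Compute 2^(-1.08) = 0.473029
T_allowed = 8 / 0.473029 = 16.912282 hours
Dose = (T / T_allowed) * 100
Dose = (3.4 / 16.912282) * 100 = 20.1

20.1 %


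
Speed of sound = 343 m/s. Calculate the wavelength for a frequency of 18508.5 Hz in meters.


Given values:
  c = 343 m/s, f = 18508.5 Hz
Formula: lambda = c / f
lambda = 343 / 18508.5
lambda = 0.0185

0.0185 m


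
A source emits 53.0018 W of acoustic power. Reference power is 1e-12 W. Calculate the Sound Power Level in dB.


Given values:
  W = 53.0018 W
  W_ref = 1e-12 W
Formula: SWL = 10 * log10(W / W_ref)
Compute ratio: W / W_ref = 53001800000000
Compute log10: log10(53001800000000) = 13.724291
Multiply: SWL = 10 * 13.724291 = 137.24

137.24 dB


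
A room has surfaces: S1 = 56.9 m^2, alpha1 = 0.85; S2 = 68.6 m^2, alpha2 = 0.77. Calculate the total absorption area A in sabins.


Given surfaces:
  Surface 1: 56.9 * 0.85 = 48.365
  Surface 2: 68.6 * 0.77 = 52.822
Formula: A = sum(Si * alpha_i)
A = 48.365 + 52.822
A = 101.19

101.19 sabins


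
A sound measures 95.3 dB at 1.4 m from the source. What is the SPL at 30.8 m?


Given values:
  SPL1 = 95.3 dB, r1 = 1.4 m, r2 = 30.8 m
Formula: SPL2 = SPL1 - 20 * log10(r2 / r1)
Compute ratio: r2 / r1 = 30.8 / 1.4 = 22.0
Compute log10: log10(22.0) = 1.342423
Compute drop: 20 * 1.342423 = 26.8485
SPL2 = 95.3 - 26.8485 = 68.45

68.45 dB


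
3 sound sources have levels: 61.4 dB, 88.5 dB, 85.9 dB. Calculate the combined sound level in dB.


Formula: L_total = 10 * log10( sum(10^(Li/10)) )
  Source 1: 10^(61.4/10) = 1380384.2646
  Source 2: 10^(88.5/10) = 707945784.3841
  Source 3: 10^(85.9/10) = 389045144.9943
Sum of linear values = 1098371313.643
L_total = 10 * log10(1098371313.643) = 90.41

90.41 dB


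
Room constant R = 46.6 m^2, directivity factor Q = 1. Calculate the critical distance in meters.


Given values:
  R = 46.6 m^2, Q = 1
Formula: d_c = 0.141 * sqrt(Q * R)
Compute Q * R = 1 * 46.6 = 46.6
Compute sqrt(46.6) = 6.8264
d_c = 0.141 * 6.8264 = 0.963

0.963 m


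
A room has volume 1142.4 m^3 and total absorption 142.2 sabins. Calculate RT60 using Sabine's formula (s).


Given values:
  V = 1142.4 m^3
  A = 142.2 sabins
Formula: RT60 = 0.161 * V / A
Numerator: 0.161 * 1142.4 = 183.9264
RT60 = 183.9264 / 142.2 = 1.293

1.293 s


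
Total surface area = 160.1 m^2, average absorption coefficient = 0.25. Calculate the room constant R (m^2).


Given values:
  S = 160.1 m^2, alpha = 0.25
Formula: R = S * alpha / (1 - alpha)
Numerator: 160.1 * 0.25 = 40.025
Denominator: 1 - 0.25 = 0.75
R = 40.025 / 0.75 = 53.37

53.37 m^2


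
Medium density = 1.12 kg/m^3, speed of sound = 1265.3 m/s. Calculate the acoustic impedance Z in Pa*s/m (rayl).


Given values:
  rho = 1.12 kg/m^3
  c = 1265.3 m/s
Formula: Z = rho * c
Z = 1.12 * 1265.3
Z = 1417.14

1417.14 rayl


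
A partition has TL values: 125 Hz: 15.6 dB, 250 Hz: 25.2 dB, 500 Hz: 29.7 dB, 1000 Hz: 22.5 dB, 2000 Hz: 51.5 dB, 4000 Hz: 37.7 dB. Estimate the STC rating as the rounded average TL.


Given TL values at each frequency:
  125 Hz: 15.6 dB
  250 Hz: 25.2 dB
  500 Hz: 29.7 dB
  1000 Hz: 22.5 dB
  2000 Hz: 51.5 dB
  4000 Hz: 37.7 dB
Formula: STC ~ round(average of TL values)
Sum = 15.6 + 25.2 + 29.7 + 22.5 + 51.5 + 37.7 = 182.2
Average = 182.2 / 6 = 30.37
Rounded: 30

30


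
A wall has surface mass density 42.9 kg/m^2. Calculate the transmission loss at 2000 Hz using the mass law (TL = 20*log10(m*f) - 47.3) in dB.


Given values:
  m = 42.9 kg/m^2, f = 2000 Hz
Formula: TL = 20 * log10(m * f) - 47.3
Compute m * f = 42.9 * 2000 = 85800.0
Compute log10(85800.0) = 4.933487
Compute 20 * 4.933487 = 98.6697
TL = 98.6697 - 47.3 = 51.37

51.37 dB


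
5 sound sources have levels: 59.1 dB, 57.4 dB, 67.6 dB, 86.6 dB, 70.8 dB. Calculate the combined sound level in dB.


Formula: L_total = 10 * log10( sum(10^(Li/10)) )
  Source 1: 10^(59.1/10) = 812830.5162
  Source 2: 10^(57.4/10) = 549540.8739
  Source 3: 10^(67.6/10) = 5754399.3734
  Source 4: 10^(86.6/10) = 457088189.6149
  Source 5: 10^(70.8/10) = 12022644.3462
Sum of linear values = 476227604.7246
L_total = 10 * log10(476227604.7246) = 86.78

86.78 dB


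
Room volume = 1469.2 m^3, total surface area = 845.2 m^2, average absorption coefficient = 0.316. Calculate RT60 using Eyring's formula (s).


Given values:
  V = 1469.2 m^3, S = 845.2 m^2, alpha = 0.316
Formula: RT60 = 0.161 * V / (-S * ln(1 - alpha))
Compute ln(1 - 0.316) = ln(0.684) = -0.379797
Denominator: -845.2 * -0.379797 = 321.0044
Numerator: 0.161 * 1469.2 = 236.5412
RT60 = 236.5412 / 321.0044 = 0.737

0.737 s


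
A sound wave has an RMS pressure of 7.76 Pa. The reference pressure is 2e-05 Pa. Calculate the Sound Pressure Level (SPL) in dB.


Given values:
  p = 7.76 Pa
  p_ref = 2e-05 Pa
Formula: SPL = 20 * log10(p / p_ref)
Compute ratio: p / p_ref = 7.76 / 2e-05 = 388000
Compute log10: log10(388000) = 5.588832
Multiply: SPL = 20 * 5.588832 = 111.78

111.78 dB


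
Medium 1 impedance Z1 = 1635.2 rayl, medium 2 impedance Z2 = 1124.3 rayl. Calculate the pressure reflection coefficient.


Given values:
  Z1 = 1635.2 rayl, Z2 = 1124.3 rayl
Formula: R = (Z2 - Z1) / (Z2 + Z1)
Numerator: Z2 - Z1 = 1124.3 - 1635.2 = -510.9
Denominator: Z2 + Z1 = 1124.3 + 1635.2 = 2759.5
R = -510.9 / 2759.5 = -0.1851

-0.1851


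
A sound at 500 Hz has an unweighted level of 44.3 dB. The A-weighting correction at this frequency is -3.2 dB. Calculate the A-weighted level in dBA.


Given values:
  SPL = 44.3 dB
  A-weighting at 500 Hz = -3.2 dB
Formula: L_A = SPL + A_weight
L_A = 44.3 + (-3.2)
L_A = 41.1

41.1 dBA


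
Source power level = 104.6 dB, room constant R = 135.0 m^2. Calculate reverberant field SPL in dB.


Given values:
  Lw = 104.6 dB, R = 135.0 m^2
Formula: SPL = Lw + 10 * log10(4 / R)
Compute 4 / R = 4 / 135.0 = 0.02963
Compute 10 * log10(0.02963) = -15.2827
SPL = 104.6 + (-15.2827) = 89.32

89.32 dB


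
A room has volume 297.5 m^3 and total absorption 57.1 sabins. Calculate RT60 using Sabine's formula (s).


Given values:
  V = 297.5 m^3
  A = 57.1 sabins
Formula: RT60 = 0.161 * V / A
Numerator: 0.161 * 297.5 = 47.8975
RT60 = 47.8975 / 57.1 = 0.839

0.839 s


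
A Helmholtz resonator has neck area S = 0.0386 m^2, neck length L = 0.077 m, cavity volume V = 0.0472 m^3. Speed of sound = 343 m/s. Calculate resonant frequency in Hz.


Given values:
  S = 0.0386 m^2, L = 0.077 m, V = 0.0472 m^3, c = 343 m/s
Formula: f = (c / (2*pi)) * sqrt(S / (V * L))
Compute V * L = 0.0472 * 0.077 = 0.0036344
Compute S / (V * L) = 0.0386 / 0.0036344 = 10.6207
Compute sqrt(10.6207) = 3.258942
Compute c / (2*pi) = 343 / 6.283185 = 54.590148
f = 54.590148 * 3.258942 = 177.91

177.91 Hz


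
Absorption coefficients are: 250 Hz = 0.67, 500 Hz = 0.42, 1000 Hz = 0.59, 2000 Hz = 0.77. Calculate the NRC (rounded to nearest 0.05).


Given values:
  a_250 = 0.67, a_500 = 0.42
  a_1000 = 0.59, a_2000 = 0.77
Formula: NRC = (a250 + a500 + a1000 + a2000) / 4
Sum = 0.67 + 0.42 + 0.59 + 0.77 = 2.45
NRC = 2.45 / 4 = 0.6125
Rounded to nearest 0.05: 0.6

0.6


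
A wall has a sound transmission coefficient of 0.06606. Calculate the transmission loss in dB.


Given values:
  tau = 0.06606
Formula: TL = 10 * log10(1 / tau)
Compute 1 / tau = 1 / 0.06606 = 15.1378
Compute log10(15.1378) = 1.180063
TL = 10 * 1.180063 = 11.8

11.8 dB


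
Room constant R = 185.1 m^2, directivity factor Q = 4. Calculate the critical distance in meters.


Given values:
  R = 185.1 m^2, Q = 4
Formula: d_c = 0.141 * sqrt(Q * R)
Compute Q * R = 4 * 185.1 = 740.4
Compute sqrt(740.4) = 27.2103
d_c = 0.141 * 27.2103 = 3.837

3.837 m


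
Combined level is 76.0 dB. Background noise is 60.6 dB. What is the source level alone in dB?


Given values:
  L_total = 76.0 dB, L_bg = 60.6 dB
Formula: L_source = 10 * log10(10^(L_total/10) - 10^(L_bg/10))
Convert to linear:
  10^(76.0/10) = 39810717.0553
  10^(60.6/10) = 1148153.6215
Difference: 39810717.0553 - 1148153.6215 = 38662563.4338
L_source = 10 * log10(38662563.4338) = 75.87

75.87 dB


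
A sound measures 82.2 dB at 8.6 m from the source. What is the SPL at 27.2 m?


Given values:
  SPL1 = 82.2 dB, r1 = 8.6 m, r2 = 27.2 m
Formula: SPL2 = SPL1 - 20 * log10(r2 / r1)
Compute ratio: r2 / r1 = 27.2 / 8.6 = 3.1628
Compute log10: log10(3.1628) = 0.500072
Compute drop: 20 * 0.500072 = 10.0014
SPL2 = 82.2 - 10.0014 = 72.2

72.2 dB


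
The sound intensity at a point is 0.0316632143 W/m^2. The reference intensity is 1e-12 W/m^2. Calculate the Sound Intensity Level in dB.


Given values:
  I = 0.0316632143 W/m^2
  I_ref = 1e-12 W/m^2
Formula: SIL = 10 * log10(I / I_ref)
Compute ratio: I / I_ref = 31663214300
Compute log10: log10(31663214300) = 10.500555
Multiply: SIL = 10 * 10.500555 = 105.01

105.01 dB


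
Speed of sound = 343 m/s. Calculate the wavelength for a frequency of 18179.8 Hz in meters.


Given values:
  c = 343 m/s, f = 18179.8 Hz
Formula: lambda = c / f
lambda = 343 / 18179.8
lambda = 0.0189

0.0189 m


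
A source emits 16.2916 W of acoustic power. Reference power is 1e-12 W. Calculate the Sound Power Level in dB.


Given values:
  W = 16.2916 W
  W_ref = 1e-12 W
Formula: SWL = 10 * log10(W / W_ref)
Compute ratio: W / W_ref = 16291600000000
Compute log10: log10(16291600000000) = 13.211964
Multiply: SWL = 10 * 13.211964 = 132.12

132.12 dB


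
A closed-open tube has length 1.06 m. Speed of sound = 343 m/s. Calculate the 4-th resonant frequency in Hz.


Given values:
  Tube type: closed-open, L = 1.06 m, c = 343 m/s, n = 4
Formula: f_n = (2n - 1) * c / (4 * L)
Compute 2n - 1 = 2*4 - 1 = 7
Compute 4 * L = 4 * 1.06 = 4.24
f = 7 * 343 / 4.24
f = 566.27

566.27 Hz


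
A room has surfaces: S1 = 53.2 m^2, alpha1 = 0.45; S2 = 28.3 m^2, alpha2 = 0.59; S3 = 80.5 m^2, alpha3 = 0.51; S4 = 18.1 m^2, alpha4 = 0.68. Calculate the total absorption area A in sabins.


Given surfaces:
  Surface 1: 53.2 * 0.45 = 23.94
  Surface 2: 28.3 * 0.59 = 16.697
  Surface 3: 80.5 * 0.51 = 41.055
  Surface 4: 18.1 * 0.68 = 12.308
Formula: A = sum(Si * alpha_i)
A = 23.94 + 16.697 + 41.055 + 12.308
A = 94.0

94.0 sabins


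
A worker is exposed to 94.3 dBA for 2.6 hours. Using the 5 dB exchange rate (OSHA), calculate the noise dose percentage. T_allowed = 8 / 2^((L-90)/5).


Given values:
  L = 94.3 dBA, T = 2.6 hours
Formula: T_allowed = 8 / 2^((L - 90) / 5)
Compute exponent: (94.3 - 90) / 5 = 0.86
Compute 2^(0.86) = 1.815038
T_allowed = 8 / 1.815038 = 4.407621 hours
Dose = (T / T_allowed) * 100
Dose = (2.6 / 4.407621) * 100 = 58.99

58.99 %


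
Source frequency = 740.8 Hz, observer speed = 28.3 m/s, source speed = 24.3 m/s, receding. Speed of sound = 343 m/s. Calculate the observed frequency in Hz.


Given values:
  f_s = 740.8 Hz, v_o = 28.3 m/s, v_s = 24.3 m/s
  Direction: receding
Formula: f_o = f_s * (c - v_o) / (c + v_s)
Numerator: c - v_o = 343 - 28.3 = 314.7
Denominator: c + v_s = 343 + 24.3 = 367.3
f_o = 740.8 * 314.7 / 367.3 = 634.71

634.71 Hz


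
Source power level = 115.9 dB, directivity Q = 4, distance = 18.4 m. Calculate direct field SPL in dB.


Given values:
  Lw = 115.9 dB, Q = 4, r = 18.4 m
Formula: SPL = Lw + 10 * log10(Q / (4 * pi * r^2))
Compute 4 * pi * r^2 = 4 * pi * 18.4^2 = 4254.4704
Compute Q / denom = 4 / 4254.4704 = 0.00094019
Compute 10 * log10(0.00094019) = -30.2678
SPL = 115.9 + (-30.2678) = 85.63

85.63 dB


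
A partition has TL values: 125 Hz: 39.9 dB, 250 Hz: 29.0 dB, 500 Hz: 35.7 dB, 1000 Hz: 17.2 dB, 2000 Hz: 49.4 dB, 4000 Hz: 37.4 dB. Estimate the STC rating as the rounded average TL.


Given TL values at each frequency:
  125 Hz: 39.9 dB
  250 Hz: 29.0 dB
  500 Hz: 35.7 dB
  1000 Hz: 17.2 dB
  2000 Hz: 49.4 dB
  4000 Hz: 37.4 dB
Formula: STC ~ round(average of TL values)
Sum = 39.9 + 29.0 + 35.7 + 17.2 + 49.4 + 37.4 = 208.6
Average = 208.6 / 6 = 34.77
Rounded: 35

35


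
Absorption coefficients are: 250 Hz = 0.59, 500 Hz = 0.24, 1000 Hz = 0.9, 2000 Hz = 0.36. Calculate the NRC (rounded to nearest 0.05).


Given values:
  a_250 = 0.59, a_500 = 0.24
  a_1000 = 0.9, a_2000 = 0.36
Formula: NRC = (a250 + a500 + a1000 + a2000) / 4
Sum = 0.59 + 0.24 + 0.9 + 0.36 = 2.09
NRC = 2.09 / 4 = 0.5225
Rounded to nearest 0.05: 0.5

0.5


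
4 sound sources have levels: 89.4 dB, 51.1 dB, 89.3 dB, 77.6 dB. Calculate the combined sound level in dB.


Formula: L_total = 10 * log10( sum(10^(Li/10)) )
  Source 1: 10^(89.4/10) = 870963589.9561
  Source 2: 10^(51.1/10) = 128824.9552
  Source 3: 10^(89.3/10) = 851138038.2024
  Source 4: 10^(77.6/10) = 57543993.7337
Sum of linear values = 1779774446.8474
L_total = 10 * log10(1779774446.8474) = 92.5

92.5 dB


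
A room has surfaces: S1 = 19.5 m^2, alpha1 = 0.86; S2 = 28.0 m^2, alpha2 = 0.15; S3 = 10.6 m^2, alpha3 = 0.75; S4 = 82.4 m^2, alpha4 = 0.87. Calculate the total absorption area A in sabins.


Given surfaces:
  Surface 1: 19.5 * 0.86 = 16.77
  Surface 2: 28.0 * 0.15 = 4.2
  Surface 3: 10.6 * 0.75 = 7.95
  Surface 4: 82.4 * 0.87 = 71.688
Formula: A = sum(Si * alpha_i)
A = 16.77 + 4.2 + 7.95 + 71.688
A = 100.61

100.61 sabins


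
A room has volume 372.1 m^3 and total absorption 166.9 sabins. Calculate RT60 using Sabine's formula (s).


Given values:
  V = 372.1 m^3
  A = 166.9 sabins
Formula: RT60 = 0.161 * V / A
Numerator: 0.161 * 372.1 = 59.9081
RT60 = 59.9081 / 166.9 = 0.359

0.359 s


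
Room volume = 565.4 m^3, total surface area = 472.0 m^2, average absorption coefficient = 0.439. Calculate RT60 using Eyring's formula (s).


Given values:
  V = 565.4 m^3, S = 472.0 m^2, alpha = 0.439
Formula: RT60 = 0.161 * V / (-S * ln(1 - alpha))
Compute ln(1 - 0.439) = ln(0.561) = -0.578034
Denominator: -472.0 * -0.578034 = 272.832
Numerator: 0.161 * 565.4 = 91.0294
RT60 = 91.0294 / 272.832 = 0.334

0.334 s


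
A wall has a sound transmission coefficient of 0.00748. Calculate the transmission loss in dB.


Given values:
  tau = 0.00748
Formula: TL = 10 * log10(1 / tau)
Compute 1 / tau = 1 / 0.00748 = 133.6898
Compute log10(133.6898) = 2.126098
TL = 10 * 2.126098 = 21.26

21.26 dB


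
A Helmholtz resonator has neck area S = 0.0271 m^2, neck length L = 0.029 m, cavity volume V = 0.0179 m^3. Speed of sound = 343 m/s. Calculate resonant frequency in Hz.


Given values:
  S = 0.0271 m^2, L = 0.029 m, V = 0.0179 m^3, c = 343 m/s
Formula: f = (c / (2*pi)) * sqrt(S / (V * L))
Compute V * L = 0.0179 * 0.029 = 0.0005191
Compute S / (V * L) = 0.0271 / 0.0005191 = 52.2057
Compute sqrt(52.2057) = 7.225351
Compute c / (2*pi) = 343 / 6.283185 = 54.590148
f = 54.590148 * 7.225351 = 394.43

394.43 Hz


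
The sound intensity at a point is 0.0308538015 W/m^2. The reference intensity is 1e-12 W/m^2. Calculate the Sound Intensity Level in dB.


Given values:
  I = 0.0308538015 W/m^2
  I_ref = 1e-12 W/m^2
Formula: SIL = 10 * log10(I / I_ref)
Compute ratio: I / I_ref = 30853801500
Compute log10: log10(30853801500) = 10.489309
Multiply: SIL = 10 * 10.489309 = 104.89

104.89 dB


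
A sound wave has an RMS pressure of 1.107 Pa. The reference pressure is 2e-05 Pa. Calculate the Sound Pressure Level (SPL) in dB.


Given values:
  p = 1.107 Pa
  p_ref = 2e-05 Pa
Formula: SPL = 20 * log10(p / p_ref)
Compute ratio: p / p_ref = 1.107 / 2e-05 = 55350
Compute log10: log10(55350) = 4.743118
Multiply: SPL = 20 * 4.743118 = 94.86

94.86 dB


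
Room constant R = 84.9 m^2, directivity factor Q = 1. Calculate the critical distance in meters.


Given values:
  R = 84.9 m^2, Q = 1
Formula: d_c = 0.141 * sqrt(Q * R)
Compute Q * R = 1 * 84.9 = 84.9
Compute sqrt(84.9) = 9.2141
d_c = 0.141 * 9.2141 = 1.299

1.299 m


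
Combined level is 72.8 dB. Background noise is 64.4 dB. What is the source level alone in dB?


Given values:
  L_total = 72.8 dB, L_bg = 64.4 dB
Formula: L_source = 10 * log10(10^(L_total/10) - 10^(L_bg/10))
Convert to linear:
  10^(72.8/10) = 19054607.1796
  10^(64.4/10) = 2754228.7033
Difference: 19054607.1796 - 2754228.7033 = 16300378.4763
L_source = 10 * log10(16300378.4763) = 72.12

72.12 dB


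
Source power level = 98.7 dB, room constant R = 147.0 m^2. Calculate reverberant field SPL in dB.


Given values:
  Lw = 98.7 dB, R = 147.0 m^2
Formula: SPL = Lw + 10 * log10(4 / R)
Compute 4 / R = 4 / 147.0 = 0.027211
Compute 10 * log10(0.027211) = -15.6526
SPL = 98.7 + (-15.6526) = 83.05

83.05 dB


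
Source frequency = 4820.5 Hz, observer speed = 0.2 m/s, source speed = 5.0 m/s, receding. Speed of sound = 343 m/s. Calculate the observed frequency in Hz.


Given values:
  f_s = 4820.5 Hz, v_o = 0.2 m/s, v_s = 5.0 m/s
  Direction: receding
Formula: f_o = f_s * (c - v_o) / (c + v_s)
Numerator: c - v_o = 343 - 0.2 = 342.8
Denominator: c + v_s = 343 + 5.0 = 348.0
f_o = 4820.5 * 342.8 / 348.0 = 4748.47

4748.47 Hz


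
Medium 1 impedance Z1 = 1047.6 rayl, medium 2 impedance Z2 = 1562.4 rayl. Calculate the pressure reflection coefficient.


Given values:
  Z1 = 1047.6 rayl, Z2 = 1562.4 rayl
Formula: R = (Z2 - Z1) / (Z2 + Z1)
Numerator: Z2 - Z1 = 1562.4 - 1047.6 = 514.8
Denominator: Z2 + Z1 = 1562.4 + 1047.6 = 2610.0
R = 514.8 / 2610.0 = 0.1972

0.1972


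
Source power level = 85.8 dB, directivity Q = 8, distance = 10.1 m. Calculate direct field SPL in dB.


Given values:
  Lw = 85.8 dB, Q = 8, r = 10.1 m
Formula: SPL = Lw + 10 * log10(Q / (4 * pi * r^2))
Compute 4 * pi * r^2 = 4 * pi * 10.1^2 = 1281.8955
Compute Q / denom = 8 / 1281.8955 = 0.00624076
Compute 10 * log10(0.00624076) = -22.0476
SPL = 85.8 + (-22.0476) = 63.75

63.75 dB


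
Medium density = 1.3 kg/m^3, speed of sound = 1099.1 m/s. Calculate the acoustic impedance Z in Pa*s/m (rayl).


Given values:
  rho = 1.3 kg/m^3
  c = 1099.1 m/s
Formula: Z = rho * c
Z = 1.3 * 1099.1
Z = 1428.83

1428.83 rayl


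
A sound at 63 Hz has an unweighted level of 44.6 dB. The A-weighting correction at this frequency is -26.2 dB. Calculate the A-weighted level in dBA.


Given values:
  SPL = 44.6 dB
  A-weighting at 63 Hz = -26.2 dB
Formula: L_A = SPL + A_weight
L_A = 44.6 + (-26.2)
L_A = 18.4

18.4 dBA


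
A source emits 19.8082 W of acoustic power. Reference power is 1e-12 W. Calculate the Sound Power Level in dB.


Given values:
  W = 19.8082 W
  W_ref = 1e-12 W
Formula: SWL = 10 * log10(W / W_ref)
Compute ratio: W / W_ref = 19808200000000
Compute log10: log10(19808200000000) = 13.296845
Multiply: SWL = 10 * 13.296845 = 132.97

132.97 dB


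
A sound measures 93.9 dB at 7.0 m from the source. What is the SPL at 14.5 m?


Given values:
  SPL1 = 93.9 dB, r1 = 7.0 m, r2 = 14.5 m
Formula: SPL2 = SPL1 - 20 * log10(r2 / r1)
Compute ratio: r2 / r1 = 14.5 / 7.0 = 2.0714
Compute log10: log10(2.0714) = 0.316264
Compute drop: 20 * 0.316264 = 6.3253
SPL2 = 93.9 - 6.3253 = 87.57

87.57 dB


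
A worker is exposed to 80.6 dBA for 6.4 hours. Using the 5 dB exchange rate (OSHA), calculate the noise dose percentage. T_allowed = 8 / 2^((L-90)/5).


Given values:
  L = 80.6 dBA, T = 6.4 hours
Formula: T_allowed = 8 / 2^((L - 90) / 5)
Compute exponent: (80.6 - 90) / 5 = -1.88
Compute 2^(-1.88) = 0.271684
T_allowed = 8 / 0.271684 = 29.445974 hours
Dose = (T / T_allowed) * 100
Dose = (6.4 / 29.445974) * 100 = 21.73

21.73 %


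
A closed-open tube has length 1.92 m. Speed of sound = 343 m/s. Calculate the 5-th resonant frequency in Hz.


Given values:
  Tube type: closed-open, L = 1.92 m, c = 343 m/s, n = 5
Formula: f_n = (2n - 1) * c / (4 * L)
Compute 2n - 1 = 2*5 - 1 = 9
Compute 4 * L = 4 * 1.92 = 7.68
f = 9 * 343 / 7.68
f = 401.95

401.95 Hz


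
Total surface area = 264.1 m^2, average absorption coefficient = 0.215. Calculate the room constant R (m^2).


Given values:
  S = 264.1 m^2, alpha = 0.215
Formula: R = S * alpha / (1 - alpha)
Numerator: 264.1 * 0.215 = 56.7815
Denominator: 1 - 0.215 = 0.785
R = 56.7815 / 0.785 = 72.33

72.33 m^2


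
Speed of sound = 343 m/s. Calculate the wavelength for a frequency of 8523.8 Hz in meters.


Given values:
  c = 343 m/s, f = 8523.8 Hz
Formula: lambda = c / f
lambda = 343 / 8523.8
lambda = 0.0402

0.0402 m


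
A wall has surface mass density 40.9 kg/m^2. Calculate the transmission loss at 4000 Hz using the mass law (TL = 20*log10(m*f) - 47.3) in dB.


Given values:
  m = 40.9 kg/m^2, f = 4000 Hz
Formula: TL = 20 * log10(m * f) - 47.3
Compute m * f = 40.9 * 4000 = 163600.0
Compute log10(163600.0) = 5.213783
Compute 20 * 5.213783 = 104.2757
TL = 104.2757 - 47.3 = 56.98

56.98 dB


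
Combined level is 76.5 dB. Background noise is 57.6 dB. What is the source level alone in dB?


Given values:
  L_total = 76.5 dB, L_bg = 57.6 dB
Formula: L_source = 10 * log10(10^(L_total/10) - 10^(L_bg/10))
Convert to linear:
  10^(76.5/10) = 44668359.2151
  10^(57.6/10) = 575439.9373
Difference: 44668359.2151 - 575439.9373 = 44092919.2778
L_source = 10 * log10(44092919.2778) = 76.44

76.44 dB


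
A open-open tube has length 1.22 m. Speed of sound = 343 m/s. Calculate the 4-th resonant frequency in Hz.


Given values:
  Tube type: open-open, L = 1.22 m, c = 343 m/s, n = 4
Formula: f_n = n * c / (2 * L)
Compute 2 * L = 2 * 1.22 = 2.44
f = 4 * 343 / 2.44
f = 562.3

562.3 Hz


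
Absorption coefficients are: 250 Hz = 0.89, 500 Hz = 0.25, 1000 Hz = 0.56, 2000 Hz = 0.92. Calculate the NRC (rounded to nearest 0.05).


Given values:
  a_250 = 0.89, a_500 = 0.25
  a_1000 = 0.56, a_2000 = 0.92
Formula: NRC = (a250 + a500 + a1000 + a2000) / 4
Sum = 0.89 + 0.25 + 0.56 + 0.92 = 2.62
NRC = 2.62 / 4 = 0.655
Rounded to nearest 0.05: 0.65

0.65


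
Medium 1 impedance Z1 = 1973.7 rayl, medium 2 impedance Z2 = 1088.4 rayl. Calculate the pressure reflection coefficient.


Given values:
  Z1 = 1973.7 rayl, Z2 = 1088.4 rayl
Formula: R = (Z2 - Z1) / (Z2 + Z1)
Numerator: Z2 - Z1 = 1088.4 - 1973.7 = -885.3
Denominator: Z2 + Z1 = 1088.4 + 1973.7 = 3062.1
R = -885.3 / 3062.1 = -0.2891

-0.2891
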